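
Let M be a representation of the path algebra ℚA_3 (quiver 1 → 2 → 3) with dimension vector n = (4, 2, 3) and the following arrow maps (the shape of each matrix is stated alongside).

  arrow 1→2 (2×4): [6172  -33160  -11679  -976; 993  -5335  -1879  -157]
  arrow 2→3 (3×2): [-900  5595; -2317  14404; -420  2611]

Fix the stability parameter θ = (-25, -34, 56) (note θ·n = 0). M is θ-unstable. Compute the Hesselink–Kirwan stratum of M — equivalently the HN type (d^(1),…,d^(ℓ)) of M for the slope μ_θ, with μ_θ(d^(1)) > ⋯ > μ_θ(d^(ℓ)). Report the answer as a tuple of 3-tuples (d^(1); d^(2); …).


Barcode: M ≅ I[1,1]^2, I[1,3]^2, I[3,3]. HN layers by μ_θ (3 steps, strictly decreasing):
  μ^(1)=56; μ^(2)=-25; μ^(3)=-59/2

((0, 0, 3); (2, 0, 0); (2, 2, 0))


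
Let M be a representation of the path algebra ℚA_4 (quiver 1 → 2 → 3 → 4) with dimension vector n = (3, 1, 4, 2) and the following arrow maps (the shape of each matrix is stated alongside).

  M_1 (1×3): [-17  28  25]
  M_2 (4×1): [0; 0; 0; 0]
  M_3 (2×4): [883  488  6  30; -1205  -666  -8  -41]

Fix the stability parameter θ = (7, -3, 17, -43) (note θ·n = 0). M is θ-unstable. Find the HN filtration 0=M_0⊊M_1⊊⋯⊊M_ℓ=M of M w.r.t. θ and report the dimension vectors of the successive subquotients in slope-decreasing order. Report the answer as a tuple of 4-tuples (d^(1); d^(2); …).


Via rank(M_{q-1}∘⋯∘M_p): M ≅ I[1,1]^2, I[1,2], I[3,3]^2, I[3,4]^2.
μ_θ-semistable layers: μ^(1)=17; μ^(2)=7; μ^(3)=2; μ^(4)=-13

((0, 0, 2, 0); (2, 0, 0, 0); (1, 1, 0, 0); (0, 0, 2, 2))


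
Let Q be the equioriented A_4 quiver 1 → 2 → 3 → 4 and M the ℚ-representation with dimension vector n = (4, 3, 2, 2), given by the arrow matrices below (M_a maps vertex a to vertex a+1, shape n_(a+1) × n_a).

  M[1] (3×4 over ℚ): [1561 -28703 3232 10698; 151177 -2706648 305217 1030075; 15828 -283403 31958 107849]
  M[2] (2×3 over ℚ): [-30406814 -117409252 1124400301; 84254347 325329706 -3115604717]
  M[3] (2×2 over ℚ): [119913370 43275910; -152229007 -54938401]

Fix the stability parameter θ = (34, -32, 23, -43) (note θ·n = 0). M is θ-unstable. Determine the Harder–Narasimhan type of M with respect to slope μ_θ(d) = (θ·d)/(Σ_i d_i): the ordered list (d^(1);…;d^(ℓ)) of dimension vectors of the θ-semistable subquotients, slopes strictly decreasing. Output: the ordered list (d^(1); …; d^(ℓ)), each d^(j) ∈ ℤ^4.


Via rank(M_{q-1}∘⋯∘M_p): M ≅ I[1,1], I[1,2], I[1,3], I[1,4], I[4,4].
μ_θ-semistable layers: μ^(1)=34; μ^(2)=23; μ^(3)=1; μ^(4)=-9/2; μ^(5)=-43

((1, 0, 0, 0); (0, 0, 1, 0); (2, 2, 0, 0); (1, 1, 1, 1); (0, 0, 0, 1))


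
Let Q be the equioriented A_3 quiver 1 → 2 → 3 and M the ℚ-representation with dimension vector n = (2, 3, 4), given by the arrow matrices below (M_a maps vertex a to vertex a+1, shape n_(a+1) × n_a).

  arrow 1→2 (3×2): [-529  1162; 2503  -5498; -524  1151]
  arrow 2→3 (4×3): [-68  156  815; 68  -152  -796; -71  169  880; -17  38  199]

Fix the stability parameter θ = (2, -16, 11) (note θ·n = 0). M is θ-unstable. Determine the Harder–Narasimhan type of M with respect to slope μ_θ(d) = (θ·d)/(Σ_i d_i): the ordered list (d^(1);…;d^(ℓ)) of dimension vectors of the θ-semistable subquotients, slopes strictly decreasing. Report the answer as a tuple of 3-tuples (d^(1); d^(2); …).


Via rank(M_{q-1}∘⋯∘M_p): M ≅ I[1,3]^2, I[2,3], I[3,3].
μ_θ-semistable layers: μ^(1)=11; μ^(2)=-7; μ^(3)=-16

((0, 0, 4); (2, 2, 0); (0, 1, 0))


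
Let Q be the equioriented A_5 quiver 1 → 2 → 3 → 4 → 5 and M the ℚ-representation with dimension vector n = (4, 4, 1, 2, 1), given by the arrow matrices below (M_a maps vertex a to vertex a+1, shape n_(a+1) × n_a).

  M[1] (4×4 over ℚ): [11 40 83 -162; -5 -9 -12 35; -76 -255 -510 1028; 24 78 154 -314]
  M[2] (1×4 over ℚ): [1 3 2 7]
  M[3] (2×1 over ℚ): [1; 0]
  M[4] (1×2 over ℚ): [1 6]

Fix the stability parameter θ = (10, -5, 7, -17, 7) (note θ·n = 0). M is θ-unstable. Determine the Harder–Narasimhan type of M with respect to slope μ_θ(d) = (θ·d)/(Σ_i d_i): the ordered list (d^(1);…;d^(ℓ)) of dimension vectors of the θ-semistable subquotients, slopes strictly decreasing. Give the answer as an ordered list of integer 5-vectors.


Via rank(M_{q-1}∘⋯∘M_p): M ≅ I[1,2]^3, I[1,5], I[4,4].
μ_θ-semistable layers: μ^(1)=7; μ^(2)=5/2; μ^(3)=-5/4; μ^(4)=-17

((0, 0, 0, 0, 1); (3, 3, 0, 0, 0); (1, 1, 1, 1, 0); (0, 0, 0, 1, 0))


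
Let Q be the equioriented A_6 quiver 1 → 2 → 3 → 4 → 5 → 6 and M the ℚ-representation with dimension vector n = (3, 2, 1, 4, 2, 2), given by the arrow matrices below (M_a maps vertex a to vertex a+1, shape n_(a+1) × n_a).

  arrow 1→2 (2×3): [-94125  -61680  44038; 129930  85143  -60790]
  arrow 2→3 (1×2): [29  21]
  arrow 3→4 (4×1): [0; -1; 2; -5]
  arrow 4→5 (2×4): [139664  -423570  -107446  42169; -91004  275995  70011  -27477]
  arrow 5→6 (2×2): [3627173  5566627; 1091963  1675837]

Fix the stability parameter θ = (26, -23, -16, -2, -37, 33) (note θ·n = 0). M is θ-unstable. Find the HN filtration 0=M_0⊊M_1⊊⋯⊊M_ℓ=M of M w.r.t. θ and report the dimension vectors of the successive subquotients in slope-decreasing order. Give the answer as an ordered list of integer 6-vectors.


Via rank(M_{q-1}∘⋯∘M_p): M ≅ I[1,1], I[1,2], I[1,6], I[4,4]^2, I[4,5], I[6,6].
μ_θ-semistable layers: μ^(1)=33; μ^(2)=26; μ^(3)=3/2; μ^(4)=-2; μ^(5)=-52/5; μ^(6)=-39/2

((0, 0, 0, 0, 0, 2); (1, 0, 0, 0, 0, 0); (1, 1, 0, 0, 0, 0); (0, 0, 0, 2, 0, 0); (1, 1, 1, 1, 1, 0); (0, 0, 0, 1, 1, 0))


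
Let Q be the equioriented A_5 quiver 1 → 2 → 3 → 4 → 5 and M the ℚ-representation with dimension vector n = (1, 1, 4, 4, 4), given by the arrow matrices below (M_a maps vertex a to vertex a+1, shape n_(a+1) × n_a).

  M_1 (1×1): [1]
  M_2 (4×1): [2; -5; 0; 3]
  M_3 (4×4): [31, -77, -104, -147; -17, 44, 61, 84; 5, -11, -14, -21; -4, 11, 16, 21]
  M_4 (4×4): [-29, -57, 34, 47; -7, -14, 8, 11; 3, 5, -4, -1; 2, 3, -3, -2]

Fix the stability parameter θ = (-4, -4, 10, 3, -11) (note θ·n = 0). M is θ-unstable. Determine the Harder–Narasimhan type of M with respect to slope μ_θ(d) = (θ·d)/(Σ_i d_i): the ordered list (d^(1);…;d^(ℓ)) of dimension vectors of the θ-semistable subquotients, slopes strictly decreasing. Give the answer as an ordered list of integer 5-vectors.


Interval decomposition of M: I[1,5], I[3,3], I[3,5]^2, I[4,4], I[5,5].
HN type (ℓ=5): μ^(1)=10; μ^(2)=3; μ^(3)=2/3; μ^(4)=-4; μ^(5)=-11

((0, 0, 1, 0, 0); (0, 0, 0, 1, 0); (0, 0, 3, 3, 3); (1, 1, 0, 0, 0); (0, 0, 0, 0, 1))


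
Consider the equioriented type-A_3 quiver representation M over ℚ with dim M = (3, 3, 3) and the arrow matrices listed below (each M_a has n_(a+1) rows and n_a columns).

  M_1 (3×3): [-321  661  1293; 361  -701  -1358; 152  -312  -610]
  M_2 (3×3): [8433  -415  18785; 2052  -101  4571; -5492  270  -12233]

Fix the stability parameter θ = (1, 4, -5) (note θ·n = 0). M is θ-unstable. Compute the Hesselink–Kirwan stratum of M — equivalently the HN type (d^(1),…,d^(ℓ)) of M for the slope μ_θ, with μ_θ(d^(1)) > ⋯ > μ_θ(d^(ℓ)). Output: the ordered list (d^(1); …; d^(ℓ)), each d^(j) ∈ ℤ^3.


Interval decomposition of M: I[1,1], I[1,3]^2, I[2,3].
HN type (ℓ=3): μ^(1)=1; μ^(2)=0; μ^(3)=-1/2

((1, 0, 0); (2, 2, 2); (0, 1, 1))


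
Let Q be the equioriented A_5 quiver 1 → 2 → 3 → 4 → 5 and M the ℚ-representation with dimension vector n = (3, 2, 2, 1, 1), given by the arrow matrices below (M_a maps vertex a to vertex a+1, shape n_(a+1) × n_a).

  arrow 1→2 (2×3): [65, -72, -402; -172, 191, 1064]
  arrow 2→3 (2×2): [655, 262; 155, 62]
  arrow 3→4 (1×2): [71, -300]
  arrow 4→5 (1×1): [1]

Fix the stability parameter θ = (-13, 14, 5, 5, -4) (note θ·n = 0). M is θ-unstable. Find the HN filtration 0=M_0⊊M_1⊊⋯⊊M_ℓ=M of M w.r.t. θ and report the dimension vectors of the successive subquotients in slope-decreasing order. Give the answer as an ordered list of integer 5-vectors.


Interval decomposition of M: I[1,1], I[1,2], I[1,5], I[3,3].
HN type (ℓ=3): μ^(1)=14; μ^(2)=5; μ^(3)=-13

((0, 1, 0, 0, 0); (0, 1, 2, 1, 1); (3, 0, 0, 0, 0))


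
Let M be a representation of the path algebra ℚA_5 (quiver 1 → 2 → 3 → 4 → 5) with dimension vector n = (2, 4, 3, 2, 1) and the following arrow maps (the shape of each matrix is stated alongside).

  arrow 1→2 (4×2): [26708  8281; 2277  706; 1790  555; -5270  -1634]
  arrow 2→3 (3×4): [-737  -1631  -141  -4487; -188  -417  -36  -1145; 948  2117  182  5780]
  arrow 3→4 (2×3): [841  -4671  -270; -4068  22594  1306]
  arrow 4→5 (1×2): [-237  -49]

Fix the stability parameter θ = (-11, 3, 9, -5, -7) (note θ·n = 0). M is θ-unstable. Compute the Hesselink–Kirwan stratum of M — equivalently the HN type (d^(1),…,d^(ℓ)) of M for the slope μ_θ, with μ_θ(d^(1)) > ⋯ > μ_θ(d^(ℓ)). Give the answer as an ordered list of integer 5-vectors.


Interval decomposition of M: I[1,2], I[1,3], I[2,4], I[2,5].
HN type (ℓ=5): μ^(1)=9; μ^(2)=3; μ^(3)=7/3; μ^(4)=0; μ^(5)=-11

((0, 0, 1, 0, 0); (0, 2, 0, 0, 0); (0, 1, 1, 1, 0); (0, 1, 1, 1, 1); (2, 0, 0, 0, 0))


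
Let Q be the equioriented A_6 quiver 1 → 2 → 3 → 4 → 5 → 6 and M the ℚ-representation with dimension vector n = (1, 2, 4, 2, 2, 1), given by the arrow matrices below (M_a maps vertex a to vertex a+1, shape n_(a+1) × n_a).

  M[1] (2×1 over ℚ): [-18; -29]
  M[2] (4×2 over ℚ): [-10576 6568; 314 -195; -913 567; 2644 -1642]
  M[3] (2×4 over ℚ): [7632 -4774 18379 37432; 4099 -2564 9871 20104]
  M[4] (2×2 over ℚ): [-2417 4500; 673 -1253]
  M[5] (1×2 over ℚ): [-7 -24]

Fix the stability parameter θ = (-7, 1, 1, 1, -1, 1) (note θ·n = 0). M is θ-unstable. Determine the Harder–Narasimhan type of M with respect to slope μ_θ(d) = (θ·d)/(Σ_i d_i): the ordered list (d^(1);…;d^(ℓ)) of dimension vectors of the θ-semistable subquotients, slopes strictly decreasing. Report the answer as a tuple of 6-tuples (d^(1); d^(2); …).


Interval decomposition of M: I[1,6], I[2,5], I[3,3]^2.
HN type (ℓ=3): μ^(1)=1; μ^(2)=1/2; μ^(3)=-7

((0, 0, 2, 0, 0, 1); (0, 2, 2, 2, 2, 0); (1, 0, 0, 0, 0, 0))


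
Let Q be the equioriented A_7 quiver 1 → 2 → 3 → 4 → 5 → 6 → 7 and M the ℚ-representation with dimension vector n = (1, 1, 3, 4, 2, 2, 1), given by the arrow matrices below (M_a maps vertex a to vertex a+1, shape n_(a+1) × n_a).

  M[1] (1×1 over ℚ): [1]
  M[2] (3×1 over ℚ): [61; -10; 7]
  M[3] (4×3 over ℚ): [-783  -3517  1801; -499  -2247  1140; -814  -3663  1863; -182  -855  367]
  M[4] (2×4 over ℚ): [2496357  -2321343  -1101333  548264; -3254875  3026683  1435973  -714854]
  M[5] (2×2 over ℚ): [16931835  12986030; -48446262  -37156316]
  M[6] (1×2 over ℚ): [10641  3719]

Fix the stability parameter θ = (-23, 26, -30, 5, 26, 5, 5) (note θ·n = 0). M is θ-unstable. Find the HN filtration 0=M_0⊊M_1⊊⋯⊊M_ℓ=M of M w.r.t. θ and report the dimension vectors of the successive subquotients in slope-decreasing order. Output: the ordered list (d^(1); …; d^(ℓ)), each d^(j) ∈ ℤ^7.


Via rank(M_{q-1}∘⋯∘M_p): M ≅ I[1,5], I[3,4], I[3,7], I[4,4], I[6,6].
μ_θ-semistable layers: μ^(1)=26; μ^(2)=12; μ^(3)=5; μ^(4)=-2; μ^(5)=-23; μ^(6)=-30

((0, 0, 0, 0, 1, 0, 0); (0, 0, 0, 0, 1, 1, 1); (0, 0, 0, 4, 0, 1, 0); (0, 1, 1, 0, 0, 0, 0); (1, 0, 0, 0, 0, 0, 0); (0, 0, 2, 0, 0, 0, 0))


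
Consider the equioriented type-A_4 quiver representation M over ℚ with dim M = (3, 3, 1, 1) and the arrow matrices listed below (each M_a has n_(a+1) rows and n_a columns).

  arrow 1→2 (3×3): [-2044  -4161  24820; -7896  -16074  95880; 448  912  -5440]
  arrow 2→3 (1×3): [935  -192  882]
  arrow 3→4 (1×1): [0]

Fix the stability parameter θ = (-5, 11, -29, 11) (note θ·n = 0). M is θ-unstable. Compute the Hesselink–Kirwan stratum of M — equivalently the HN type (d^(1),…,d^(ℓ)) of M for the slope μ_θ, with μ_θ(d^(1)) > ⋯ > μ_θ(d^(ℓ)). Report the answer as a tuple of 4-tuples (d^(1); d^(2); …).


Via rank(M_{q-1}∘⋯∘M_p): M ≅ I[1,1]^2, I[1,3], I[2,2]^2, I[4,4].
μ_θ-semistable layers: μ^(1)=11; μ^(2)=-5; μ^(3)=-23/3

((0, 2, 0, 1); (2, 0, 0, 0); (1, 1, 1, 0))


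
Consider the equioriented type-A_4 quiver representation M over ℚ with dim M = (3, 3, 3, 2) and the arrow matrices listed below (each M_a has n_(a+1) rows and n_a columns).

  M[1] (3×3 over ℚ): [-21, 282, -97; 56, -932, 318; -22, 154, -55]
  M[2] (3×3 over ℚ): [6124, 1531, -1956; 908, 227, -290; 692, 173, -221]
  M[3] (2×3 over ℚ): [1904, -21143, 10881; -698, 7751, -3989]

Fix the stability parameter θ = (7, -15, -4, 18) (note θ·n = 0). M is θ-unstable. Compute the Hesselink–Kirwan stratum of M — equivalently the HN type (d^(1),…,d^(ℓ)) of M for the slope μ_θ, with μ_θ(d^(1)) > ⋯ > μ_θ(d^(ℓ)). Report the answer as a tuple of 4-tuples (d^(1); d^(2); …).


Barcode: M ≅ I[1,1], I[1,2], I[1,4], I[2,4], I[3,3]. HN layers by μ_θ (4 steps, strictly decreasing):
  μ^(1)=18; μ^(2)=7; μ^(3)=-4; μ^(4)=-15

((0, 0, 0, 2); (1, 0, 0, 0); (2, 2, 3, 0); (0, 1, 0, 0))


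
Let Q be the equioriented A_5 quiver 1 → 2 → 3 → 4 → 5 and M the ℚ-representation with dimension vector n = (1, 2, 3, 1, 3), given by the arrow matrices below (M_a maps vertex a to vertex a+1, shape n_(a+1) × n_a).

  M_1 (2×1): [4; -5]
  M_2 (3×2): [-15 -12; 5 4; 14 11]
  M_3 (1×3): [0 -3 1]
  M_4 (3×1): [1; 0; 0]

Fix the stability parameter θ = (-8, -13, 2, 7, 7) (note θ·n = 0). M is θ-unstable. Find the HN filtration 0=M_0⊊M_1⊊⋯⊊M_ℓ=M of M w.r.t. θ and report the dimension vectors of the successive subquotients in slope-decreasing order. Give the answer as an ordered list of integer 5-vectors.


Barcode: M ≅ I[1,5], I[2,3], I[3,3], I[5,5]^2. HN layers by μ_θ (4 steps, strictly decreasing):
  μ^(1)=7; μ^(2)=2; μ^(3)=-21/2; μ^(4)=-13

((0, 0, 0, 1, 3); (0, 0, 3, 0, 0); (1, 1, 0, 0, 0); (0, 1, 0, 0, 0))


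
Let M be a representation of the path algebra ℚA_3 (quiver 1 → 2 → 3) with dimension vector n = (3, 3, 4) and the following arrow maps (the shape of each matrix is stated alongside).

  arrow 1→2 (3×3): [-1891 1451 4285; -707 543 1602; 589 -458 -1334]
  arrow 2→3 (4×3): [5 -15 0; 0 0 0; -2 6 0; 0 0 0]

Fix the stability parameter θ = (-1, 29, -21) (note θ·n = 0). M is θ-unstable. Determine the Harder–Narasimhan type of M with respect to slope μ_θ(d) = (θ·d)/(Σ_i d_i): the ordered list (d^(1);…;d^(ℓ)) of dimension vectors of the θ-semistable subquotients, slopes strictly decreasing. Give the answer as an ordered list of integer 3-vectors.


Interval decomposition of M: I[1,2]^2, I[1,3], I[3,3]^3.
HN type (ℓ=4): μ^(1)=29; μ^(2)=4; μ^(3)=-1; μ^(4)=-21

((0, 2, 0); (0, 1, 1); (3, 0, 0); (0, 0, 3))


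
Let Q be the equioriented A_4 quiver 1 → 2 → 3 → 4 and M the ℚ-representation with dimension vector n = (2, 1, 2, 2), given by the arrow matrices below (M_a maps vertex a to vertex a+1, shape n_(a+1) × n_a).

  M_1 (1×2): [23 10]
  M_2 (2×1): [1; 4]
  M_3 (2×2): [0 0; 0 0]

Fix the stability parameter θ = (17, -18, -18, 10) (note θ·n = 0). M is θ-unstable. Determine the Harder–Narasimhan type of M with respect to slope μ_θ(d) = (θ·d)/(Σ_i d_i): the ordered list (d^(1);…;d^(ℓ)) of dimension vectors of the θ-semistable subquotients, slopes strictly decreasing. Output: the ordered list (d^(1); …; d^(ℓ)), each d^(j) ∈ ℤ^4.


Interval decomposition of M: I[1,1], I[1,3], I[3,3], I[4,4]^2.
HN type (ℓ=4): μ^(1)=17; μ^(2)=10; μ^(3)=-19/3; μ^(4)=-18

((1, 0, 0, 0); (0, 0, 0, 2); (1, 1, 1, 0); (0, 0, 1, 0))


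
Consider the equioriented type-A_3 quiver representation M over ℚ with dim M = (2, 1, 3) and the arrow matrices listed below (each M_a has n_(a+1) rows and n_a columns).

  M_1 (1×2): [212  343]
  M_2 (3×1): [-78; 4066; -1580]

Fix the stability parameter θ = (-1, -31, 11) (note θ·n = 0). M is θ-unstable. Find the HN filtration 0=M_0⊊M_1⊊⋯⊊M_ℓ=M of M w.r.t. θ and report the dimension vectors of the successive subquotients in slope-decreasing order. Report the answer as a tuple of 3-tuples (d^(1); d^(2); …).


Interval decomposition of M: I[1,1], I[1,3], I[3,3]^2.
HN type (ℓ=3): μ^(1)=11; μ^(2)=-1; μ^(3)=-16

((0, 0, 3); (1, 0, 0); (1, 1, 0))


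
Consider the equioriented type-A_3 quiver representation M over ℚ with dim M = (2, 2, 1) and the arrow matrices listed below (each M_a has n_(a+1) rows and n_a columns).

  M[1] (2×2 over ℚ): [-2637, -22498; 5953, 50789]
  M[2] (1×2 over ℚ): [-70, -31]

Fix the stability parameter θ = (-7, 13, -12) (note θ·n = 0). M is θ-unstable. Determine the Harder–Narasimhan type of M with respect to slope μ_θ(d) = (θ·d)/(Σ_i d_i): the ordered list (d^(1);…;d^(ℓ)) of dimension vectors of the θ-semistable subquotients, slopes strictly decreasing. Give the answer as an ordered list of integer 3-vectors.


Interval decomposition of M: I[1,2], I[1,3].
HN type (ℓ=3): μ^(1)=13; μ^(2)=1/2; μ^(3)=-7

((0, 1, 0); (0, 1, 1); (2, 0, 0))


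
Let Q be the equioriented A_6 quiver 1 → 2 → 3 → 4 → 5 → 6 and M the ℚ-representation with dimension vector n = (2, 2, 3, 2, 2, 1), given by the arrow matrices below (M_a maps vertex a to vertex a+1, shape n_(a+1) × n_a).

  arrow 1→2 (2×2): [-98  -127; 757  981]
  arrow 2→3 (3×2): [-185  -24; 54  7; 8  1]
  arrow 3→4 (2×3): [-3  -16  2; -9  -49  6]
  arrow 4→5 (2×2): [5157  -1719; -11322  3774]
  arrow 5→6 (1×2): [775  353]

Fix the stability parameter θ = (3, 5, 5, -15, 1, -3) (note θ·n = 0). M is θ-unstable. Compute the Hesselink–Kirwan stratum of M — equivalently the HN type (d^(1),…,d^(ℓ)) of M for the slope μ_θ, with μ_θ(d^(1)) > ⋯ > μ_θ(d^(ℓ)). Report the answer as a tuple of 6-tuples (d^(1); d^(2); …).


Barcode: M ≅ I[1,4], I[1,6], I[3,3], I[5,5]. HN layers by μ_θ (4 steps, strictly decreasing):
  μ^(1)=5; μ^(2)=1; μ^(3)=-1/2; μ^(4)=-2/3

((0, 0, 1, 0, 0, 0); (0, 0, 0, 0, 1, 0); (1, 1, 1, 1, 0, 0); (1, 1, 1, 1, 1, 1))


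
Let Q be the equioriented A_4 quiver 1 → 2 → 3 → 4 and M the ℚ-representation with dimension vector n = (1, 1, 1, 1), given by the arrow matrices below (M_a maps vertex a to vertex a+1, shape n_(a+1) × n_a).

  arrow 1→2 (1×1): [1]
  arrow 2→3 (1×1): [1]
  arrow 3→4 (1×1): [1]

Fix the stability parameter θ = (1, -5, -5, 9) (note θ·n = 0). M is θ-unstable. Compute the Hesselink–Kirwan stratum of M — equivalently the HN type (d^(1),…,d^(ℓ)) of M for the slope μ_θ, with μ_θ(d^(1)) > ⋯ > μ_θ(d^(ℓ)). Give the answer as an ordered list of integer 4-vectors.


Barcode: M ≅ I[1,4]. HN layers by μ_θ (2 steps, strictly decreasing):
  μ^(1)=9; μ^(2)=-3

((0, 0, 0, 1); (1, 1, 1, 0))


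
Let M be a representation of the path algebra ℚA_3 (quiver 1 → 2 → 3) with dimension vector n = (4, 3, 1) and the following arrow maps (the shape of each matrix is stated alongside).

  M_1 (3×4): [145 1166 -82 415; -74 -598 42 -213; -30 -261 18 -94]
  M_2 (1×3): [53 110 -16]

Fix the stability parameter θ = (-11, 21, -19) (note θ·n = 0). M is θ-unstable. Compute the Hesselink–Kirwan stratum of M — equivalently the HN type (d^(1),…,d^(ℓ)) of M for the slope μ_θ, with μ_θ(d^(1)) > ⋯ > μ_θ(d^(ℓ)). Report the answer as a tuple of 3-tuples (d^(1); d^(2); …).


Barcode: M ≅ I[1,1], I[1,2]^2, I[1,3]. HN layers by μ_θ (3 steps, strictly decreasing):
  μ^(1)=21; μ^(2)=1; μ^(3)=-11

((0, 2, 0); (0, 1, 1); (4, 0, 0))


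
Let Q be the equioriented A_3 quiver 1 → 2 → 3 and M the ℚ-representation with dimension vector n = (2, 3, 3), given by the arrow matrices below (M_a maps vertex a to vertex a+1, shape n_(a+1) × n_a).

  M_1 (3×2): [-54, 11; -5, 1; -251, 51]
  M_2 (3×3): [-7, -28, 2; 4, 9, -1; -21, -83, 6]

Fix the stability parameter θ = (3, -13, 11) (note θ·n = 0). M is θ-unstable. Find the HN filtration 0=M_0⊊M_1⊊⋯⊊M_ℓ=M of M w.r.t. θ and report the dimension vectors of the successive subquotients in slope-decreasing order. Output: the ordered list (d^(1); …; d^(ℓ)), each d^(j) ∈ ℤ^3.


Via rank(M_{q-1}∘⋯∘M_p): M ≅ I[1,3]^2, I[2,3].
μ_θ-semistable layers: μ^(1)=11; μ^(2)=-5; μ^(3)=-13

((0, 0, 3); (2, 2, 0); (0, 1, 0))


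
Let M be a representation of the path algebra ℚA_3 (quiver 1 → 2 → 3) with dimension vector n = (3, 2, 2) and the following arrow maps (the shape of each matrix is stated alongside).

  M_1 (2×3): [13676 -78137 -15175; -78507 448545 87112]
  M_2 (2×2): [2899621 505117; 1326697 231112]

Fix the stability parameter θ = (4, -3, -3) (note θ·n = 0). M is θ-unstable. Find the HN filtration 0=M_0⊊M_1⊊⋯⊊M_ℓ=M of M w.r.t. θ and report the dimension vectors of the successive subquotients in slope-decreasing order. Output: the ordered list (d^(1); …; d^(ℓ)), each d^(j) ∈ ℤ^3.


Barcode: M ≅ I[1,1], I[1,3]^2. HN layers by μ_θ (2 steps, strictly decreasing):
  μ^(1)=4; μ^(2)=-2/3

((1, 0, 0); (2, 2, 2))


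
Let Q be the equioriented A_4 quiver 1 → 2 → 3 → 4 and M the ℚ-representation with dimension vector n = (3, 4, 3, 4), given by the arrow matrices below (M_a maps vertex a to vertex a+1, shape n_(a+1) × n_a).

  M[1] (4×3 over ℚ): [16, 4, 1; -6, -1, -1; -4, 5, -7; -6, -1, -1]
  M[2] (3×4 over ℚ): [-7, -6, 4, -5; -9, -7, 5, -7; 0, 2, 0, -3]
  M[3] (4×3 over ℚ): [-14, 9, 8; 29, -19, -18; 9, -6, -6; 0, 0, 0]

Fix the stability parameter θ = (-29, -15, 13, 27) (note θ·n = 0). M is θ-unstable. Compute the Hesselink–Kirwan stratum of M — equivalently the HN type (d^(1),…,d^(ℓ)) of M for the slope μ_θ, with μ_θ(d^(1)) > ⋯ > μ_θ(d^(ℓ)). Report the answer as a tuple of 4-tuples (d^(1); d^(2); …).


Interval decomposition of M: I[1,3], I[1,4]^2, I[2,2], I[4,4]^2.
HN type (ℓ=4): μ^(1)=27; μ^(2)=13; μ^(3)=-15; μ^(4)=-29

((0, 0, 0, 4); (0, 0, 3, 0); (0, 4, 0, 0); (3, 0, 0, 0))


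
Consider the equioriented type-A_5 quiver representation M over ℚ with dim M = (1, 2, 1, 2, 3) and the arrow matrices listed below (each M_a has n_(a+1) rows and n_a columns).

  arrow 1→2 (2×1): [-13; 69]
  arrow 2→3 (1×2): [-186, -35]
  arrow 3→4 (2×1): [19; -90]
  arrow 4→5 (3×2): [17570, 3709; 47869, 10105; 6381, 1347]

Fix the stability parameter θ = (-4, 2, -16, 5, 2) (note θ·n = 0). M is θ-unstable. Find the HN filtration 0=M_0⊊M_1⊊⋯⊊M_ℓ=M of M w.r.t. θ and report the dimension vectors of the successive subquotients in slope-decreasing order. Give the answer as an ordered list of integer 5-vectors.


Interval decomposition of M: I[1,5], I[2,2], I[4,5], I[5,5].
HN type (ℓ=3): μ^(1)=7/2; μ^(2)=2; μ^(3)=-6

((0, 0, 0, 2, 2); (0, 1, 0, 0, 1); (1, 1, 1, 0, 0))


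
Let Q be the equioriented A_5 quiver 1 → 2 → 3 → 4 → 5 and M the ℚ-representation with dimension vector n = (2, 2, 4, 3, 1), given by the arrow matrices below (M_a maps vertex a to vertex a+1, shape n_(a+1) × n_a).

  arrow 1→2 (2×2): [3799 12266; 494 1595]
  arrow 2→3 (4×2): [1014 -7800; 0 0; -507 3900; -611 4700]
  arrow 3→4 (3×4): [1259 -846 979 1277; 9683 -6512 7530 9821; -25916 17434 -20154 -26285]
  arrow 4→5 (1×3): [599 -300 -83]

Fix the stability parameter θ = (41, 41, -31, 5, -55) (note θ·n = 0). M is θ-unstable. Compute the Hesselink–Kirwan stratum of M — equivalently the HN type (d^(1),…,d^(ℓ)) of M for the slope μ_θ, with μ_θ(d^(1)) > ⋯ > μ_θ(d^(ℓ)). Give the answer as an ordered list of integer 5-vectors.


Interval decomposition of M: I[1,2], I[1,5], I[3,3], I[3,4]^2.
HN type (ℓ=4): μ^(1)=41; μ^(2)=5; μ^(3)=1/5; μ^(4)=-31

((1, 1, 0, 0, 0); (0, 0, 0, 2, 0); (1, 1, 1, 1, 1); (0, 0, 3, 0, 0))


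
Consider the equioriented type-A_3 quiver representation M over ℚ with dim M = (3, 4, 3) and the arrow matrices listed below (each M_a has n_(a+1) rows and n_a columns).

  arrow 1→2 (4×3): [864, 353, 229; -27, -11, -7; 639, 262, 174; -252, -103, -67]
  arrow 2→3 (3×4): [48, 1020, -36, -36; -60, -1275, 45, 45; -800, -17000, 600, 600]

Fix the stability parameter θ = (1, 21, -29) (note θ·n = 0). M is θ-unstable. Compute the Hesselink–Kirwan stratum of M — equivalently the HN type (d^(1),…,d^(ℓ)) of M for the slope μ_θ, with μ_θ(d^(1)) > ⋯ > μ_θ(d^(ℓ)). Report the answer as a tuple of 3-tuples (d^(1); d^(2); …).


Interval decomposition of M: I[1,1], I[1,2]^2, I[2,2], I[2,3], I[3,3]^2.
HN type (ℓ=4): μ^(1)=21; μ^(2)=1; μ^(3)=-4; μ^(4)=-29

((0, 3, 0); (3, 0, 0); (0, 1, 1); (0, 0, 2))


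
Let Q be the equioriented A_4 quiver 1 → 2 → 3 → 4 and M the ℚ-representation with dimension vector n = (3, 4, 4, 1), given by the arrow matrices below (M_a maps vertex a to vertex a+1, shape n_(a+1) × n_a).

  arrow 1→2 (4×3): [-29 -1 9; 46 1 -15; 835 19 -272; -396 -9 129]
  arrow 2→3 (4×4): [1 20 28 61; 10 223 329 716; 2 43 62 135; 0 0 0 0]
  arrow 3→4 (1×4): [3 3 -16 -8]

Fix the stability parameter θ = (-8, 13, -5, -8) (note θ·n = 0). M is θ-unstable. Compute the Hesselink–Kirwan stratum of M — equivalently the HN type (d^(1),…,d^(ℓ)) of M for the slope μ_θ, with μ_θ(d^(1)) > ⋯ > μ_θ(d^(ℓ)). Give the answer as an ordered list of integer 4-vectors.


Interval decomposition of M: I[1,2], I[1,3], I[1,4], I[2,3], I[3,3].
HN type (ℓ=5): μ^(1)=13; μ^(2)=4; μ^(3)=0; μ^(4)=-5; μ^(5)=-8

((0, 1, 0, 0); (0, 2, 2, 0); (0, 1, 1, 1); (0, 0, 1, 0); (3, 0, 0, 0))


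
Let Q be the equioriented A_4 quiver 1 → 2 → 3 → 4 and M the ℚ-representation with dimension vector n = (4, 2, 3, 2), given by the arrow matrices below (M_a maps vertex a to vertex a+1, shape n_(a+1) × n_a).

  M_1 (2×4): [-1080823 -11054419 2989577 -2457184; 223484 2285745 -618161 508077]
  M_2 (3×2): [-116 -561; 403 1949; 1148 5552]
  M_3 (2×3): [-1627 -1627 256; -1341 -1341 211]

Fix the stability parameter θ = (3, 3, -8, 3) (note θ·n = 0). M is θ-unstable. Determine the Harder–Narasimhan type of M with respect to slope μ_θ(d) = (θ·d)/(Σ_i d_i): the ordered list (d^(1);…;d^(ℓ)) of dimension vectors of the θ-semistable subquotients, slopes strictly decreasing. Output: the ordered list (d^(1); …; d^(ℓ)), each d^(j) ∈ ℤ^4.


Interval decomposition of M: I[1,1]^2, I[1,3], I[1,4], I[3,4].
HN type (ℓ=3): μ^(1)=3; μ^(2)=-2/3; μ^(3)=-8

((2, 0, 0, 2); (2, 2, 2, 0); (0, 0, 1, 0))


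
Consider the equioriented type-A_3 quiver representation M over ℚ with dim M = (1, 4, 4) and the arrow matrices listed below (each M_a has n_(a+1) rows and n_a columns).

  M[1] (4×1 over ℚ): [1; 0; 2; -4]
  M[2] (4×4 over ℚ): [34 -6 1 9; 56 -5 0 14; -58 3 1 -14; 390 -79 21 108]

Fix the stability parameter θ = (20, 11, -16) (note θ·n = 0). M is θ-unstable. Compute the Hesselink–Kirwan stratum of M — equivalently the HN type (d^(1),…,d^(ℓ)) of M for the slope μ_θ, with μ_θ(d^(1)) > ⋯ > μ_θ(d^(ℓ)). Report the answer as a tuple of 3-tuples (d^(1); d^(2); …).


Barcode: M ≅ I[1,2], I[2,3]^3, I[3,3]. HN layers by μ_θ (3 steps, strictly decreasing):
  μ^(1)=31/2; μ^(2)=-5/2; μ^(3)=-16

((1, 1, 0); (0, 3, 3); (0, 0, 1))


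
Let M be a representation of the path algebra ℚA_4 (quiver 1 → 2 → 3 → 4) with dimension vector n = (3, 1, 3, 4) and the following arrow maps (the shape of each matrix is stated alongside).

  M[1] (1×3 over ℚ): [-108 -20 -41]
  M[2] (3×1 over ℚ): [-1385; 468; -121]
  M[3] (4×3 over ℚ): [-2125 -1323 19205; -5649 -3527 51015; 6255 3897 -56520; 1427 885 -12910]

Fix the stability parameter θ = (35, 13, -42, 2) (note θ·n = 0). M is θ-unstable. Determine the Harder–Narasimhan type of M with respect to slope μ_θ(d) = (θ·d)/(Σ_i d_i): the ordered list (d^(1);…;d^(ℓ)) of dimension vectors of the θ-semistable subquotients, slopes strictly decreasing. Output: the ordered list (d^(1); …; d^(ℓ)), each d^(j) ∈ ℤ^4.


Via rank(M_{q-1}∘⋯∘M_p): M ≅ I[1,1]^2, I[1,4], I[3,3], I[3,4], I[4,4]^2.
μ_θ-semistable layers: μ^(1)=35; μ^(2)=2; μ^(3)=-42

((2, 0, 0, 0); (1, 1, 1, 4); (0, 0, 2, 0))


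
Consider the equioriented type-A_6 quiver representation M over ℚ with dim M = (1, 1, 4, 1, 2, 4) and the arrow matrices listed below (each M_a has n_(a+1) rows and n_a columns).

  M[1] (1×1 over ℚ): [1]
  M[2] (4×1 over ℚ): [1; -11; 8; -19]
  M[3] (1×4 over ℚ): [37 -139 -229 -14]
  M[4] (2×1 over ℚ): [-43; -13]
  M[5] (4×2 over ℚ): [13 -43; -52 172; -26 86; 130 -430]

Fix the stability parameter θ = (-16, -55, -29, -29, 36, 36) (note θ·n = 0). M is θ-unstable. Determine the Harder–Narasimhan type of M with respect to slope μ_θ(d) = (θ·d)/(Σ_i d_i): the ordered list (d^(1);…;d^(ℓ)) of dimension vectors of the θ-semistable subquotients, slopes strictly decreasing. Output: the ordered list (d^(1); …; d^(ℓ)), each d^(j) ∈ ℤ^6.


Via rank(M_{q-1}∘⋯∘M_p): M ≅ I[1,3], I[3,3]^2, I[3,5], I[5,6], I[6,6]^3.
μ_θ-semistable layers: μ^(1)=36; μ^(2)=-29; μ^(3)=-71/2

((0, 0, 0, 0, 2, 4); (0, 0, 4, 1, 0, 0); (1, 1, 0, 0, 0, 0))


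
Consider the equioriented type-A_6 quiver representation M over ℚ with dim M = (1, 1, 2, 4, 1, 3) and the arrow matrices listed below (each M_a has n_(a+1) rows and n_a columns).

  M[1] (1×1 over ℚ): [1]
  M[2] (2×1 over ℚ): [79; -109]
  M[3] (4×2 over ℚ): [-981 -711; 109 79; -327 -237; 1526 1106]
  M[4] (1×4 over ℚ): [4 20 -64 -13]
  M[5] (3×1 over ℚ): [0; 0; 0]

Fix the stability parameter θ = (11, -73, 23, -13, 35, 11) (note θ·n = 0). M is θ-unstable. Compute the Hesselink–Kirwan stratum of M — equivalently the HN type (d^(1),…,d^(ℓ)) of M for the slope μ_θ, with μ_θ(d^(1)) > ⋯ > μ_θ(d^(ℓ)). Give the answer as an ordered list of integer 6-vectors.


Barcode: M ≅ I[1,3], I[3,5], I[4,4]^3, I[6,6]^3. HN layers by μ_θ (6 steps, strictly decreasing):
  μ^(1)=35; μ^(2)=23; μ^(3)=11; μ^(4)=5; μ^(5)=-13; μ^(6)=-31

((0, 0, 0, 0, 1, 0); (0, 0, 1, 0, 0, 0); (0, 0, 0, 0, 0, 3); (0, 0, 1, 1, 0, 0); (0, 0, 0, 3, 0, 0); (1, 1, 0, 0, 0, 0))


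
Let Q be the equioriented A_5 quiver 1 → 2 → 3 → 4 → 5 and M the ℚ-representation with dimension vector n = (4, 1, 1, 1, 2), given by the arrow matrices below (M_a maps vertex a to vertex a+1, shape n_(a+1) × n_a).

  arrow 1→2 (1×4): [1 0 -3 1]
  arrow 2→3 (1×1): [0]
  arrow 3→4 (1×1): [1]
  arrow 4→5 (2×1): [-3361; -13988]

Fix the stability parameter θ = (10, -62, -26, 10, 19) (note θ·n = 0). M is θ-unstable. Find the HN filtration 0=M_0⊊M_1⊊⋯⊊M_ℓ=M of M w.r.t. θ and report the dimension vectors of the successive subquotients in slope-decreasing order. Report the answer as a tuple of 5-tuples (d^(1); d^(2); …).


Via rank(M_{q-1}∘⋯∘M_p): M ≅ I[1,1]^3, I[1,2], I[3,5], I[5,5].
μ_θ-semistable layers: μ^(1)=19; μ^(2)=10; μ^(3)=-26

((0, 0, 0, 0, 2); (3, 0, 0, 1, 0); (1, 1, 1, 0, 0))


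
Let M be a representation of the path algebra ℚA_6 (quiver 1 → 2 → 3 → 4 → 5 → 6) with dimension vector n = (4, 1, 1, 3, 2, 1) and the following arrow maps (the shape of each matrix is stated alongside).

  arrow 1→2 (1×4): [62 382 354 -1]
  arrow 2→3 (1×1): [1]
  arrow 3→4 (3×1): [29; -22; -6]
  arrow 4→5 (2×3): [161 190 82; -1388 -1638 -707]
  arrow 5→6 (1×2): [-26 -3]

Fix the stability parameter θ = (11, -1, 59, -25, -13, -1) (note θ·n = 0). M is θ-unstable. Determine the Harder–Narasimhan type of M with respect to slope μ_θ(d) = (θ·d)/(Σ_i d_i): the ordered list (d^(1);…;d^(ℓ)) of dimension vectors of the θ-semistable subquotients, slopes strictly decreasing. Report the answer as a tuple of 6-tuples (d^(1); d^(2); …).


Barcode: M ≅ I[1,1]^3, I[1,5], I[4,4], I[4,6]. HN layers by μ_θ (6 steps, strictly decreasing):
  μ^(1)=11; μ^(2)=7; μ^(3)=5; μ^(4)=-1; μ^(5)=-13; μ^(6)=-25

((3, 0, 0, 0, 0, 0); (0, 0, 1, 1, 1, 0); (1, 1, 0, 0, 0, 0); (0, 0, 0, 0, 0, 1); (0, 0, 0, 0, 1, 0); (0, 0, 0, 2, 0, 0))


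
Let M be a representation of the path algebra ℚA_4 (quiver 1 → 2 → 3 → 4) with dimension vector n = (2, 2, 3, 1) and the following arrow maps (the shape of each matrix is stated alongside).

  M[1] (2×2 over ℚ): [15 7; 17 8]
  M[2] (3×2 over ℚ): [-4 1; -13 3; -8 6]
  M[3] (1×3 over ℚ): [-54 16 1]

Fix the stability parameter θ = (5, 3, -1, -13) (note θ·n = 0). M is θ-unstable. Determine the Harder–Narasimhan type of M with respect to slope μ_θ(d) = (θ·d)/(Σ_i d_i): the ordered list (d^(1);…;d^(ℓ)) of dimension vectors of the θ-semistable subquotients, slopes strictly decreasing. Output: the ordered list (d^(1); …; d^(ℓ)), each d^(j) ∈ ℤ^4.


Interval decomposition of M: I[1,3]^2, I[3,4].
HN type (ℓ=2): μ^(1)=7/3; μ^(2)=-7

((2, 2, 2, 0); (0, 0, 1, 1))


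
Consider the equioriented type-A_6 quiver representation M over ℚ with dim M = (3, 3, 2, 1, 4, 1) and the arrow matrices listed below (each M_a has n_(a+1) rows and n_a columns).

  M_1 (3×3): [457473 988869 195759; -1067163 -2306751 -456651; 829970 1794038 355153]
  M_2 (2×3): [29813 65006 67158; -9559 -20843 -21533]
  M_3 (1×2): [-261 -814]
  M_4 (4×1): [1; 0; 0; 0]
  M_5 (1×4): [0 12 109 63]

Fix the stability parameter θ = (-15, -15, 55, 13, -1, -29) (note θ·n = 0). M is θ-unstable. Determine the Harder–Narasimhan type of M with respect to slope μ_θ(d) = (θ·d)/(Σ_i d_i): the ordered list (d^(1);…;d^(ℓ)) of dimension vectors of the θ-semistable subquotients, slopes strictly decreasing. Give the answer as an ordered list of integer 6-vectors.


Barcode: M ≅ I[1,1], I[1,3], I[1,5], I[2,2], I[5,5]^2, I[5,6]. HN layers by μ_θ (4 steps, strictly decreasing):
  μ^(1)=55; μ^(2)=67/3; μ^(3)=-1; μ^(4)=-15

((0, 0, 1, 0, 0, 0); (0, 0, 1, 1, 1, 0); (0, 0, 0, 0, 2, 0); (3, 3, 0, 0, 1, 1))


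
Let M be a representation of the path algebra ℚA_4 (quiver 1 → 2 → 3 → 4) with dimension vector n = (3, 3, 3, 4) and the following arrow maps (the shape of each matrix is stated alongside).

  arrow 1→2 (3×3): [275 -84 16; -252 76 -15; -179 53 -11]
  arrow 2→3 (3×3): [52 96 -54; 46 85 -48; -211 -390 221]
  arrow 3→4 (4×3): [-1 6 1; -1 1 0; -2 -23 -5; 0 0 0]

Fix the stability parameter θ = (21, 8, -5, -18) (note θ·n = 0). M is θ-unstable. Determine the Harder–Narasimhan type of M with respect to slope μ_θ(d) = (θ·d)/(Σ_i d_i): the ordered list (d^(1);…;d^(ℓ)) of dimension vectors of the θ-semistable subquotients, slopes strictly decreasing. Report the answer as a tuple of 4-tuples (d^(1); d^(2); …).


Via rank(M_{q-1}∘⋯∘M_p): M ≅ I[1,3], I[1,4]^2, I[4,4]^2.
μ_θ-semistable layers: μ^(1)=8; μ^(2)=3/2; μ^(3)=-18

((1, 1, 1, 0); (2, 2, 2, 2); (0, 0, 0, 2))


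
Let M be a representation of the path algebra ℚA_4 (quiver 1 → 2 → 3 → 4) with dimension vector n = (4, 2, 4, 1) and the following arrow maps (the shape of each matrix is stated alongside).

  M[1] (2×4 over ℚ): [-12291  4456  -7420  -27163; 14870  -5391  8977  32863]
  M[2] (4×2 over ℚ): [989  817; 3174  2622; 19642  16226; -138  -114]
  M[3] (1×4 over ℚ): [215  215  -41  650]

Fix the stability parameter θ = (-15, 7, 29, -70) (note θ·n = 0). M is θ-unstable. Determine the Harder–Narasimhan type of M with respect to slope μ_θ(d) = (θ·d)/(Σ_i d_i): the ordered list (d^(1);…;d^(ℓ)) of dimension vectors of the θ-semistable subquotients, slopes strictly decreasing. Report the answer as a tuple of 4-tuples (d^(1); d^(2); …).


Barcode: M ≅ I[1,1]^2, I[1,2], I[1,4], I[3,3]^3. HN layers by μ_θ (4 steps, strictly decreasing):
  μ^(1)=29; μ^(2)=7; μ^(3)=-34/3; μ^(4)=-15

((0, 0, 3, 0); (0, 1, 0, 0); (0, 1, 1, 1); (4, 0, 0, 0))


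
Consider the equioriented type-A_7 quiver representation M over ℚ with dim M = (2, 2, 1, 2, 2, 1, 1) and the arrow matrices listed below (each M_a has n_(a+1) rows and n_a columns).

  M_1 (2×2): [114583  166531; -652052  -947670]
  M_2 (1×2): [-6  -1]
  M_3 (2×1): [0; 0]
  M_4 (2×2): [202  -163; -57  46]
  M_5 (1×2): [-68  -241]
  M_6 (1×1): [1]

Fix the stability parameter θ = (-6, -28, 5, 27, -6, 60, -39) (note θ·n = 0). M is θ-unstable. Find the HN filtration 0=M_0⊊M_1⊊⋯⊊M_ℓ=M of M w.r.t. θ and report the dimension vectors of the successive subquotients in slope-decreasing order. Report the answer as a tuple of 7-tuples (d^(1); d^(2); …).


Via rank(M_{q-1}∘⋯∘M_p): M ≅ I[1,2], I[1,3], I[4,5], I[4,7].
μ_θ-semistable layers: μ^(1)=21/2; μ^(2)=5; μ^(3)=-17

((0, 0, 0, 2, 2, 1, 1); (0, 0, 1, 0, 0, 0, 0); (2, 2, 0, 0, 0, 0, 0))


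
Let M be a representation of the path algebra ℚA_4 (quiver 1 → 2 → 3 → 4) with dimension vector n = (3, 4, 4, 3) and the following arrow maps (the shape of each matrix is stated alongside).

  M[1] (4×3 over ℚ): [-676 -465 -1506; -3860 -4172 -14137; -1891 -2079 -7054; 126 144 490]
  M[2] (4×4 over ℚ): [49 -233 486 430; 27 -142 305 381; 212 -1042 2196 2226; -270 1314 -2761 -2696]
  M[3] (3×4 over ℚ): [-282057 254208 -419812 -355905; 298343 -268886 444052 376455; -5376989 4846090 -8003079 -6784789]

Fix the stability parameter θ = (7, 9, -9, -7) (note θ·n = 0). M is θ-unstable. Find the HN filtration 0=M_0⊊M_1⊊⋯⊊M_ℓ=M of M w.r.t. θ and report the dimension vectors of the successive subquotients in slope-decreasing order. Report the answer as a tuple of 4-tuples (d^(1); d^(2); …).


Interval decomposition of M: I[1,3], I[1,4]^2, I[2,4].
HN type (ℓ=3): μ^(1)=7/3; μ^(2)=0; μ^(3)=-7/3

((1, 1, 1, 0); (2, 2, 2, 2); (0, 1, 1, 1))


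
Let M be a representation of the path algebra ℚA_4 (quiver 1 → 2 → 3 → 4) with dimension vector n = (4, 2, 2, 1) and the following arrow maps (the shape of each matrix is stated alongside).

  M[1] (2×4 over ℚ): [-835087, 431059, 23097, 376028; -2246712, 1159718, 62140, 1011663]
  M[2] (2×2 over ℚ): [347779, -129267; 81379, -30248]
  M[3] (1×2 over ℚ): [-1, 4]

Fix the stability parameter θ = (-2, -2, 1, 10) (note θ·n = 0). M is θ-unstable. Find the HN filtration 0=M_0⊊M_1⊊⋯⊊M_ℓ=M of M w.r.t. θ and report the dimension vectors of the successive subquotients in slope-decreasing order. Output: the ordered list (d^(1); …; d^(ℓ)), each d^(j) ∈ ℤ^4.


Interval decomposition of M: I[1,1]^2, I[1,3], I[1,4].
HN type (ℓ=3): μ^(1)=10; μ^(2)=1; μ^(3)=-2

((0, 0, 0, 1); (0, 0, 2, 0); (4, 2, 0, 0))


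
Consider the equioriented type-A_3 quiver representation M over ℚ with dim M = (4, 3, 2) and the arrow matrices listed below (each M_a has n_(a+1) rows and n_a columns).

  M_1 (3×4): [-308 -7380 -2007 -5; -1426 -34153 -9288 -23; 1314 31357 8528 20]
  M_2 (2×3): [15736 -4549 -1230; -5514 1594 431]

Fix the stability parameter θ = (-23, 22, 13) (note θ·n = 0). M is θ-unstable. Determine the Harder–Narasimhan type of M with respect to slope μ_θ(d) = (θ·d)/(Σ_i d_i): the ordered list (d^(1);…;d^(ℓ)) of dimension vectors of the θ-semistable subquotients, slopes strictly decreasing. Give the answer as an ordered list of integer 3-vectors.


Interval decomposition of M: I[1,1], I[1,2], I[1,3]^2.
HN type (ℓ=3): μ^(1)=22; μ^(2)=35/2; μ^(3)=-23

((0, 1, 0); (0, 2, 2); (4, 0, 0))


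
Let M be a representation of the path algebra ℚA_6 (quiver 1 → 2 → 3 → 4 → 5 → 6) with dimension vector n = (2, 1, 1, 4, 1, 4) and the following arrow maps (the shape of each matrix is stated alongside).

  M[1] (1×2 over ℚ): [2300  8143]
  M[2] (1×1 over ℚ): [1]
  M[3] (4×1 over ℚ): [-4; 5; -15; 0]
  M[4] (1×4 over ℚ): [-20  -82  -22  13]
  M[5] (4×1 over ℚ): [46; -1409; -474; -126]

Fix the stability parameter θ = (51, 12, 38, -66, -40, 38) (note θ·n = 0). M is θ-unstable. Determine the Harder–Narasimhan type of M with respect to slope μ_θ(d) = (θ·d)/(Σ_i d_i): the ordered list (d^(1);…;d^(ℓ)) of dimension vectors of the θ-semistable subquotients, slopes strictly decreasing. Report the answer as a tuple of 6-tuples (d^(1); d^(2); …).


Barcode: M ≅ I[1,1], I[1,4], I[4,4]^2, I[4,6], I[6,6]^3. HN layers by μ_θ (5 steps, strictly decreasing):
  μ^(1)=51; μ^(2)=38; μ^(3)=35/4; μ^(4)=-40; μ^(5)=-66

((1, 0, 0, 0, 0, 0); (0, 0, 0, 0, 0, 4); (1, 1, 1, 1, 0, 0); (0, 0, 0, 0, 1, 0); (0, 0, 0, 3, 0, 0))
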